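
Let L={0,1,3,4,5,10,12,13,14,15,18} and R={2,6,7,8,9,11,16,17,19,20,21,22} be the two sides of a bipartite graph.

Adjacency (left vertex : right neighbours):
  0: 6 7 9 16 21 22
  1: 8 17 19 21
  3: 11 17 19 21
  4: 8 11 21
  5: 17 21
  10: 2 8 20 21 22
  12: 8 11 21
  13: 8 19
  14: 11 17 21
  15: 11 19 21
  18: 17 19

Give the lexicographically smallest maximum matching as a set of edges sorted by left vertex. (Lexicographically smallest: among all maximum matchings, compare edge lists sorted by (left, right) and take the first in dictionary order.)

Lex-smallest maximum matching: {(0,6), (1,8), (3,11), (4,21), (5,17), (10,2), (13,19)}

|M| = 7 (so the lex-smallest maximum matching has 7 edges)
process left vertices in ascending order; for each, take the smallest-labelled available neighbour that still permits 7 edges overall, or leave it unmatched if none does
lex-smallest matching: {0-6, 1-8, 3-11, 4-21, 5-17, 10-2, 13-19}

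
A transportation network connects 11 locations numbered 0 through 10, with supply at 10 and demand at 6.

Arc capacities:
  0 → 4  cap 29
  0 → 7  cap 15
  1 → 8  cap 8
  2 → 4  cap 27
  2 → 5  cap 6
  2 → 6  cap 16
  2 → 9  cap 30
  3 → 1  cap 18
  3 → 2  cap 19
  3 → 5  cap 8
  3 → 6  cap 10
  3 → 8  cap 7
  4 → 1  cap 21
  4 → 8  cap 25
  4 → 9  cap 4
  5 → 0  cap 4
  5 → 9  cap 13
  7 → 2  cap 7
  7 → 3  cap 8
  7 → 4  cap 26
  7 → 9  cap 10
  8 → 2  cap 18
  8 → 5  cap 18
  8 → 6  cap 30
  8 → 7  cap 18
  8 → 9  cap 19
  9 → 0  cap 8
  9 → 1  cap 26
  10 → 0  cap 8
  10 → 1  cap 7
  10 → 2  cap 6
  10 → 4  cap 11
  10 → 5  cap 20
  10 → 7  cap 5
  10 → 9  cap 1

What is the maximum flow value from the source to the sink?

augment #1: 10→2→6 bottleneck 6, total now 6
augment #2: 10→1→8→6 bottleneck 7, total now 13
augment #3: 10→4→8→6 bottleneck 11, total now 24
augment #4: 10→7→2→6 bottleneck 5, total now 29
augment #5: 10→0→4→8→6 bottleneck 8, total now 37
augment #6: 10→9→1→8→6 bottleneck 1, total now 38
augment #7: 10→5→0→4→8→6 bottleneck 3, total now 41
augment #8: 10→5→0→7→2→6 bottleneck 1, total now 42
augment #9: 10→5→9→0→7→2→6 bottleneck 1, total now 43
augment #10: 10→5→9→0→7→3→6 bottleneck 7, total now 50

Maximum flow value: 50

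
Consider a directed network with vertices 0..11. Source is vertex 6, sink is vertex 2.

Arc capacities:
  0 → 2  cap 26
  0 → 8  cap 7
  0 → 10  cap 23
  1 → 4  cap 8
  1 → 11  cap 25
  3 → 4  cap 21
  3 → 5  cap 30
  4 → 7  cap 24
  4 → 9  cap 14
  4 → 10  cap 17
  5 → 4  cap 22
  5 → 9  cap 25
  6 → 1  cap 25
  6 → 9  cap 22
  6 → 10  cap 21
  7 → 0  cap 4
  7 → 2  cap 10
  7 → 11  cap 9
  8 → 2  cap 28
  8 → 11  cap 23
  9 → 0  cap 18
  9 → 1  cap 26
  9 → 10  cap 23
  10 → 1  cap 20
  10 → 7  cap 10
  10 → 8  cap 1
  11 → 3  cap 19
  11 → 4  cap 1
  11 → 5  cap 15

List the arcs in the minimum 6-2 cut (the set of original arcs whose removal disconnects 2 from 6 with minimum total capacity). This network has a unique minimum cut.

augment #1: 6→9→0→2 push 18
augment #2: 6→10→7→2 push 10
augment #3: 6→10→8→2 push 1
augment #4: 6→1→4→7→0→2 push 4
max flow = 33; residual-reachable set from 6 gives S-side
cut edges (S→T): {(7,0), (7,2), (9,0), (10,8)} total cap 33

Min-cut arcs: {(7,0), (7,2), (9,0), (10,8)} (total capacity 33)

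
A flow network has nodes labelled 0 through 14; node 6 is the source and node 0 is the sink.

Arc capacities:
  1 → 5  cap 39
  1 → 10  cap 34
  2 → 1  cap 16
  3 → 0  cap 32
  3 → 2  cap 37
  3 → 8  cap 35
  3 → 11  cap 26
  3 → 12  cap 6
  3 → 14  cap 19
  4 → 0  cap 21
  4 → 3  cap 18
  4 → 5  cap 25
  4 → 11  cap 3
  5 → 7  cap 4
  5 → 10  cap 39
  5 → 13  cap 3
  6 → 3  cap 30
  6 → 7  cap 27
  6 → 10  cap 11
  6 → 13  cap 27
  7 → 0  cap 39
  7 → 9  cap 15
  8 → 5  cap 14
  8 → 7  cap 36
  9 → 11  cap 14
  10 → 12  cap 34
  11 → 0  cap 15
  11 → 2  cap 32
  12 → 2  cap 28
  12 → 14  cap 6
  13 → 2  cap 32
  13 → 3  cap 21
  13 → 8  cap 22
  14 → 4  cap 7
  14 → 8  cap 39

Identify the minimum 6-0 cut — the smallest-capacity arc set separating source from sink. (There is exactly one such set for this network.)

augment #1: 6→3→0 push 30
augment #2: 6→7→0 push 27
augment #3: 6→13→3→0 push 2
augment #4: 6→13→3→11→0 push 15
augment #5: 6→13→8→7→0 push 10
augment #6: 6→10→12→14→4→0 push 6
augment #7: 6→10→12→2→1→5→7→0 push 2
augment #8: 6→10→12→2→1→5→13→3→14→4→0 push 1
max flow = 93; residual-reachable set from 6 gives S-side
cut edges (S→T): {(3,0), (7,0), (11,0), (14,4)} total cap 93

Min-cut arcs: {(3,0), (7,0), (11,0), (14,4)} (total capacity 93)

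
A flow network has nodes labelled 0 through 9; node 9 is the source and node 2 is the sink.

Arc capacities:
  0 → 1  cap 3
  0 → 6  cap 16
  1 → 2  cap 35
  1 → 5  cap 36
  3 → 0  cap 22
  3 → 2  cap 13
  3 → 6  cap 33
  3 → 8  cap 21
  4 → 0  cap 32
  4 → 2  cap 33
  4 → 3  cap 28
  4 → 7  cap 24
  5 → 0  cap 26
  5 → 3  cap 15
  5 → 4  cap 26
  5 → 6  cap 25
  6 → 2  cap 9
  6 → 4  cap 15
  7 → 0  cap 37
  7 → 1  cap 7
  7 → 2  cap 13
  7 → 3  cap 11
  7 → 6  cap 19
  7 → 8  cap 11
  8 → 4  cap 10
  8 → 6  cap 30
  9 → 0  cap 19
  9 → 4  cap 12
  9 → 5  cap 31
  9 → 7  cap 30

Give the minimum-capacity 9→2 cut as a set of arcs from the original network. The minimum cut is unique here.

augment #1: 9→4→2 push 12
augment #2: 9→7→2 push 13
augment #3: 9→0→1→2 push 3
augment #4: 9→0→6→2 push 9
augment #5: 9→5→3→2 push 13
augment #6: 9→5→4→2 push 18
augment #7: 9→7→1→2 push 7
augment #8: 9→0→6→4→2 push 3
max flow = 78; residual-reachable set from 9 gives S-side
cut edges (S→T): {(0,1), (3,2), (4,2), (6,2), (7,1), (7,2)} total cap 78

Min-cut arcs: {(0,1), (3,2), (4,2), (6,2), (7,1), (7,2)} (total capacity 78)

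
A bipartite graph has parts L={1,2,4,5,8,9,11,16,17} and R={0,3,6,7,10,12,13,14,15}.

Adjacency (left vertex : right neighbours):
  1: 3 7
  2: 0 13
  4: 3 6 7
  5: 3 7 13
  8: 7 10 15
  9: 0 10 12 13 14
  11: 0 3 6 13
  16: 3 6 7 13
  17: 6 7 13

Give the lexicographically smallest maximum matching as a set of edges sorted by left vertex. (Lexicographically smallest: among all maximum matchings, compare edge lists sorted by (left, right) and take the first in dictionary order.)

|M| = 7 (so the lex-smallest maximum matching has 7 edges)
process left vertices in ascending order; for each, take the smallest-labelled available neighbour that still permits 7 edges overall, or leave it unmatched if none does
lex-smallest matching: {1-3, 2-0, 4-6, 5-7, 8-10, 9-12, 11-13}

Lex-smallest maximum matching: {(1,3), (2,0), (4,6), (5,7), (8,10), (9,12), (11,13)}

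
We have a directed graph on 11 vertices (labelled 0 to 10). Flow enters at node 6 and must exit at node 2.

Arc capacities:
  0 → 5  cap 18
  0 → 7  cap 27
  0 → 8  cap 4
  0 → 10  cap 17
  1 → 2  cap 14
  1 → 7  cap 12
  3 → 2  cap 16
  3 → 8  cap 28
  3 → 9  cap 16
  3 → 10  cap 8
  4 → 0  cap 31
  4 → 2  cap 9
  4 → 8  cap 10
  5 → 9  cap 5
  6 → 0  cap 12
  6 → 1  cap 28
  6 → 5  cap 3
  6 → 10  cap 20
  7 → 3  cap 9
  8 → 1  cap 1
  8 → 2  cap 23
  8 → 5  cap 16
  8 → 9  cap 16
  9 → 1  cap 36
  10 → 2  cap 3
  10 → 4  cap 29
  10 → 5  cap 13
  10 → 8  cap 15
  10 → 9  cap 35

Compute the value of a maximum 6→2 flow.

augment #1: 6→1→2 bottleneck 14, total now 14
augment #2: 6→10→2 bottleneck 3, total now 17
augment #3: 6→0→8→2 bottleneck 4, total now 21
augment #4: 6→10→4→2 bottleneck 9, total now 30
augment #5: 6→10→8→2 bottleneck 8, total now 38
augment #6: 6→0→7→3→2 bottleneck 8, total now 46
augment #7: 6→1→7→3→2 bottleneck 1, total now 47
augment #8: 6→1→7→0→10→8→2 bottleneck 7, total now 54
augment #9: 6→1→7→0→10→4→8→2 bottleneck 1, total now 55

Maximum flow value: 55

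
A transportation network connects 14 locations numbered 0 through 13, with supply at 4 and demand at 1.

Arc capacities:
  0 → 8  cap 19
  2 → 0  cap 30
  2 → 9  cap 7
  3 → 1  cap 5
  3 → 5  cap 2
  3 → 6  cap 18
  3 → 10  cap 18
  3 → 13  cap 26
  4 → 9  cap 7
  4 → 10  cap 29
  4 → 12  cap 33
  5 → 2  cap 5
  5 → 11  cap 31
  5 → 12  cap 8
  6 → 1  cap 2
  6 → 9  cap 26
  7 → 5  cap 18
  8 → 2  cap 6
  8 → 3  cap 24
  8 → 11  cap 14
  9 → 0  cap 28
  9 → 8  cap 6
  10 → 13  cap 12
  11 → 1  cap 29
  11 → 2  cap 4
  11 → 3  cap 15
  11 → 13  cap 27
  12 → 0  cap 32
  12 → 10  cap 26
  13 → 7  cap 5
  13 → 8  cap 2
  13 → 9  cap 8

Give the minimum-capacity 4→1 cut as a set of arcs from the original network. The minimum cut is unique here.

augment #1: 4→9→8→3→1 push 5
augment #2: 4→9→8→11→1 push 1
augment #3: 4→9→0→8→11→1 push 1
augment #4: 4→10→13→8→11→1 push 2
augment #5: 4→12→0→8→11→1 push 10
augment #6: 4→10→13→7→5→11→1 push 5
augment #7: 4→12→0→8→3→6→1 push 2
augment #8: 4→12→0→8→3→5→11→1 push 2
max flow = 28; residual-reachable set from 4 gives S-side
cut edges (S→T): {(3,1), (3,5), (6,1), (8,11), (13,7)} total cap 28

Min-cut arcs: {(3,1), (3,5), (6,1), (8,11), (13,7)} (total capacity 28)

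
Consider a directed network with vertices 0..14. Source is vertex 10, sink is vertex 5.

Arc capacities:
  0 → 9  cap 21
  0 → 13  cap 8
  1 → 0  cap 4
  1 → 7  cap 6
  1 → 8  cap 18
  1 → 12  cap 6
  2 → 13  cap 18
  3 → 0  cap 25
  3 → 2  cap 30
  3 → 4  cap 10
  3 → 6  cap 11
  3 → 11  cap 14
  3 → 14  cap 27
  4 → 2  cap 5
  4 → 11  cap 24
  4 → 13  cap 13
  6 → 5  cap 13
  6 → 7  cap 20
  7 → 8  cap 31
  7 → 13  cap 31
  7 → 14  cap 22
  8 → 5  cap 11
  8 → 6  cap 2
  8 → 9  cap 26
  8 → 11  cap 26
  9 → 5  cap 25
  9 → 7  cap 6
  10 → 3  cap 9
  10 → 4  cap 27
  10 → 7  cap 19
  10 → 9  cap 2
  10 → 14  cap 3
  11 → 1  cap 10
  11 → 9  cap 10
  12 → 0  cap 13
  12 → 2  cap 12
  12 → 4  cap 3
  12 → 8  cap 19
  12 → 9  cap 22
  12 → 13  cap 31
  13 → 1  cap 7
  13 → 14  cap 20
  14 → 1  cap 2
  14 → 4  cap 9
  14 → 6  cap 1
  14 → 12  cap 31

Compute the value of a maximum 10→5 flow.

augment #1: 10→9→5 bottleneck 2, total now 2
augment #2: 10→3→6→5 bottleneck 9, total now 11
augment #3: 10→7→8→5 bottleneck 11, total now 22
augment #4: 10→14→6→5 bottleneck 1, total now 23
augment #5: 10→4→11→9→5 bottleneck 10, total now 33
augment #6: 10→7→8→6→5 bottleneck 2, total now 35
augment #7: 10→7→8→9→5 bottleneck 6, total now 41
augment #8: 10→14→12→9→5 bottleneck 2, total now 43
augment #9: 10→4→11→1→0→9→5 bottleneck 4, total now 47
augment #10: 10→4→11→1→8→9→5 bottleneck 1, total now 48

Maximum flow value: 48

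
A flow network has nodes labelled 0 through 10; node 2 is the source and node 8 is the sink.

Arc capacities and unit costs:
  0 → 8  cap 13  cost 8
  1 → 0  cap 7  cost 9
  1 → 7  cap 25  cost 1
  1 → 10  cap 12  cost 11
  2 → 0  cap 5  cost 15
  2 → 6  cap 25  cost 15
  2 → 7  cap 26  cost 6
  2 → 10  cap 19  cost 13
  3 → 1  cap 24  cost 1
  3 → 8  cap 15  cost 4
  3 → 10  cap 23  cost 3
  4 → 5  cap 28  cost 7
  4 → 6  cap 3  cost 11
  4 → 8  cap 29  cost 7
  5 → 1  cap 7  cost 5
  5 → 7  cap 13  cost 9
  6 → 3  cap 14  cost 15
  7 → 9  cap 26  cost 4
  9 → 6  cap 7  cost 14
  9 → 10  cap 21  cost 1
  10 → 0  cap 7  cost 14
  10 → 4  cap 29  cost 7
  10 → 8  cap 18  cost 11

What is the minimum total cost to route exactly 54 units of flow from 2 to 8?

Minimum cost for 54 units: 1405

shortest-cost path #1: 2→7→9→10→8 push 18 @ unit cost 22 (adds 396)
shortest-cost path #2: 2→0→8 push 5 @ unit cost 23 (adds 115)
shortest-cost path #3: 2→7→9→10→4→8 push 3 @ unit cost 25 (adds 75)
shortest-cost path #4: 2→10→4→8 push 19 @ unit cost 27 (adds 513)
shortest-cost path #5: 2→6→3→8 push 9 @ unit cost 34 (adds 306)
total cost = 1405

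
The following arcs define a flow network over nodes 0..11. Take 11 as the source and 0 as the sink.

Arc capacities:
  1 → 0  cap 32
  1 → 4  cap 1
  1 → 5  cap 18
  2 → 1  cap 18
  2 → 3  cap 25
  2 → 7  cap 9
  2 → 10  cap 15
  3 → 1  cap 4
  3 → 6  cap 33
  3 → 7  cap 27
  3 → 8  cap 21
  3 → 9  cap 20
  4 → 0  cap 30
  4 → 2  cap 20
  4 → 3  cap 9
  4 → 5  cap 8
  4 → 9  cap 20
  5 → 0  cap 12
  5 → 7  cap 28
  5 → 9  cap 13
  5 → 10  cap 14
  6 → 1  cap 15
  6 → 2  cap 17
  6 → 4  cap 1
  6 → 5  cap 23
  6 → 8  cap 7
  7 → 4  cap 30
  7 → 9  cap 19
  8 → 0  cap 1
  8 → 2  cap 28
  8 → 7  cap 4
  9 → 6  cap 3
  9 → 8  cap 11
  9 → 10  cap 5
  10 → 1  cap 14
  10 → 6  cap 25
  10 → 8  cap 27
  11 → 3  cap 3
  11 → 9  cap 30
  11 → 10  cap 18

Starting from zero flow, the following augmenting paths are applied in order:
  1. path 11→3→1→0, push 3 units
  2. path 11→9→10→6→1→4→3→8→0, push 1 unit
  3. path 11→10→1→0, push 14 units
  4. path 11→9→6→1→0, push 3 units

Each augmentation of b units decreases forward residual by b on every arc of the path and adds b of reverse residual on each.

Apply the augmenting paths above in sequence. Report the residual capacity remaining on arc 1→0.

Residual capacity of (1,0): 12

after path 1 (11→3→1→0, push 3): res(1,0)=29
after path 2 (11→9→10→6→1→4→3→8→0, push 1): res(1,0)=29
after path 3 (11→10→1→0, push 14): res(1,0)=15
after path 4 (11→9→6→1→0, push 3): res(1,0)=12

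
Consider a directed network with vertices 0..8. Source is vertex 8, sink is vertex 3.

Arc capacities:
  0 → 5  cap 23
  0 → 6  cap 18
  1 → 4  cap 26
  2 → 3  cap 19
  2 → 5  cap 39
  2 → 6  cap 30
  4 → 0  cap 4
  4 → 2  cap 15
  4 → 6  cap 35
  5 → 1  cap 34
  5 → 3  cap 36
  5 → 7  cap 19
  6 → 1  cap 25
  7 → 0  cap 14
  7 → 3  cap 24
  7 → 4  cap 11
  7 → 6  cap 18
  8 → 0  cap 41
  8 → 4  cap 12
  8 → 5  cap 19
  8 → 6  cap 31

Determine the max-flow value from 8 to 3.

augment #1: 8→5→3 bottleneck 19, total now 19
augment #2: 8→0→5→3 bottleneck 17, total now 36
augment #3: 8→4→2→3 bottleneck 12, total now 48
augment #4: 8→0→5→7→3 bottleneck 6, total now 54
augment #5: 8→6→1→4→2→3 bottleneck 3, total now 57

Maximum flow value: 57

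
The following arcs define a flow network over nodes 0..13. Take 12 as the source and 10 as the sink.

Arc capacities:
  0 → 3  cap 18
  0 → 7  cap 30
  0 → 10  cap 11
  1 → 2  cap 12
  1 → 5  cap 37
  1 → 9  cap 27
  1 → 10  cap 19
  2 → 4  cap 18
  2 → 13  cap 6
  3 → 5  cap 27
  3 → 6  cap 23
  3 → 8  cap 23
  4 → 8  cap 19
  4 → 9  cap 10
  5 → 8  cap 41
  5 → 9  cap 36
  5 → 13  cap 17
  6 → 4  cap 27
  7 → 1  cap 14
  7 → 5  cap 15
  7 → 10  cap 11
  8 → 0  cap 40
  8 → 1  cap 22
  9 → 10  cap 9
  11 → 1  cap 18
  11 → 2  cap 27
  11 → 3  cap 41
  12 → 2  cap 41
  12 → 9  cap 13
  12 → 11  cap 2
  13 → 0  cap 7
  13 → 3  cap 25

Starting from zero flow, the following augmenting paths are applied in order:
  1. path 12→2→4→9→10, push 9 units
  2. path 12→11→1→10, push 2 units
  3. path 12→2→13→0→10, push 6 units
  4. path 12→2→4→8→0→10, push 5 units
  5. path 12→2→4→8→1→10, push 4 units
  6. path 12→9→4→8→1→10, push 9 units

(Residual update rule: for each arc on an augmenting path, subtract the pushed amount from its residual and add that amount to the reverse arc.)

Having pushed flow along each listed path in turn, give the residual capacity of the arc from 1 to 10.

Residual capacity of (1,10): 4

after path 1 (12→2→4→9→10, push 9): res(1,10)=19
after path 2 (12→11→1→10, push 2): res(1,10)=17
after path 3 (12→2→13→0→10, push 6): res(1,10)=17
after path 4 (12→2→4→8→0→10, push 5): res(1,10)=17
after path 5 (12→2→4→8→1→10, push 4): res(1,10)=13
after path 6 (12→9→4→8→1→10, push 9): res(1,10)=4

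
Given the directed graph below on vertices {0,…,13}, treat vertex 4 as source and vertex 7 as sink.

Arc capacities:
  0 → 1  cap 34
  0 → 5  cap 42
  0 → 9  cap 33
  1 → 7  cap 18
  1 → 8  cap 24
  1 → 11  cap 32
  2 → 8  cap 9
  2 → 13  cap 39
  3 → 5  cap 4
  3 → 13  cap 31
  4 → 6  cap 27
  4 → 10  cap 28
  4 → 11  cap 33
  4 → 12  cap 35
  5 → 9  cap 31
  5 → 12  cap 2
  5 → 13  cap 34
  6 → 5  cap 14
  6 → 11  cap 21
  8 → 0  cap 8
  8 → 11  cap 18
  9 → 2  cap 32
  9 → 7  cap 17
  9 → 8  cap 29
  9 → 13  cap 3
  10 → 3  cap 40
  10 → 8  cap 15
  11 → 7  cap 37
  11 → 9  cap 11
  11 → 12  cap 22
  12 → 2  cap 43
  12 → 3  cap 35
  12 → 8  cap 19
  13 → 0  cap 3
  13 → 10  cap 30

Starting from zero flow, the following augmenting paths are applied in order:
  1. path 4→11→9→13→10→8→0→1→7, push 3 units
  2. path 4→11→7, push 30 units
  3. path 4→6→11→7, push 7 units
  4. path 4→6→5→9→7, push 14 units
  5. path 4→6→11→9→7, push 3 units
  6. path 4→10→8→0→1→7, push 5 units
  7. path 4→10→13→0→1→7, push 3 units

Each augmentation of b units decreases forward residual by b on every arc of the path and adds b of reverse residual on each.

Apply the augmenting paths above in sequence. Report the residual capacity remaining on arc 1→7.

Residual capacity of (1,7): 7

after path 1 (4→11→9→13→10→8→0→1→7, push 3): res(1,7)=15
after path 2 (4→11→7, push 30): res(1,7)=15
after path 3 (4→6→11→7, push 7): res(1,7)=15
after path 4 (4→6→5→9→7, push 14): res(1,7)=15
after path 5 (4→6→11→9→7, push 3): res(1,7)=15
after path 6 (4→10→8→0→1→7, push 5): res(1,7)=10
after path 7 (4→10→13→0→1→7, push 3): res(1,7)=7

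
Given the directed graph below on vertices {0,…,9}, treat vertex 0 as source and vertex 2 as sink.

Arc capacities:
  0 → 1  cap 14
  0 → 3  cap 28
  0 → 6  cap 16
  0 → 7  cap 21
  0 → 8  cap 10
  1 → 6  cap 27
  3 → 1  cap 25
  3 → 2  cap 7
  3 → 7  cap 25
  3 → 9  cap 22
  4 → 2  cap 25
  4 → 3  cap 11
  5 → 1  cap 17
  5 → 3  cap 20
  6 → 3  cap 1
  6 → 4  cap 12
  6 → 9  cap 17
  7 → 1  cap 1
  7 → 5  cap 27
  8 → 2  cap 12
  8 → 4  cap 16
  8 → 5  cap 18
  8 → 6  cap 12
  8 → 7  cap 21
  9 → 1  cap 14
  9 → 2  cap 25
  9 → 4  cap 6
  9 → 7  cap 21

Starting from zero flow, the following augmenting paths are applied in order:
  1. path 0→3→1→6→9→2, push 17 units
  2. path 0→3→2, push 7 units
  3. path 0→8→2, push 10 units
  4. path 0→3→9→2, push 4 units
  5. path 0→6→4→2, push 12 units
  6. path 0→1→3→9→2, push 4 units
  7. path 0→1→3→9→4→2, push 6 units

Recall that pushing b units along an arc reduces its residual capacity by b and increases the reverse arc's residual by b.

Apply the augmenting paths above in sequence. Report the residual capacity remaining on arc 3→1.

after path 1 (0→3→1→6→9→2, push 17): res(3,1)=8
after path 2 (0→3→2, push 7): res(3,1)=8
after path 3 (0→8→2, push 10): res(3,1)=8
after path 4 (0→3→9→2, push 4): res(3,1)=8
after path 5 (0→6→4→2, push 12): res(3,1)=8
after path 6 (0→1→3→9→2, push 4): res(3,1)=12
after path 7 (0→1→3→9→4→2, push 6): res(3,1)=18

Residual capacity of (3,1): 18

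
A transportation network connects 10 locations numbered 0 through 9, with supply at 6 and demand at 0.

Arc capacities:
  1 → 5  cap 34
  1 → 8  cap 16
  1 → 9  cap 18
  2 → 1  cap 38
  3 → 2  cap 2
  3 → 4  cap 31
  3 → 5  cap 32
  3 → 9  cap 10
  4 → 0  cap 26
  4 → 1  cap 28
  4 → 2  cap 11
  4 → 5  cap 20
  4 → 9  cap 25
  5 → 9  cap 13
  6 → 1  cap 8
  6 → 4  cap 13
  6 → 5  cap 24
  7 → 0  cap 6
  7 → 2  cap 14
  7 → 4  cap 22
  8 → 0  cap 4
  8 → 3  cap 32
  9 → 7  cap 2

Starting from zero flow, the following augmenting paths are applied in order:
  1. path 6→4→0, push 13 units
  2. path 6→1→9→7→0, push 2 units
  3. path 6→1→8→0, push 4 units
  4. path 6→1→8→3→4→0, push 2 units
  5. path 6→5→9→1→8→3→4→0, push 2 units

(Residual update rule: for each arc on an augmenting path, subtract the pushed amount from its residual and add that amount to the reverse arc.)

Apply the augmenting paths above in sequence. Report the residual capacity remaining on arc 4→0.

Residual capacity of (4,0): 9

after path 1 (6→4→0, push 13): res(4,0)=13
after path 2 (6→1→9→7→0, push 2): res(4,0)=13
after path 3 (6→1→8→0, push 4): res(4,0)=13
after path 4 (6→1→8→3→4→0, push 2): res(4,0)=11
after path 5 (6→5→9→1→8→3→4→0, push 2): res(4,0)=9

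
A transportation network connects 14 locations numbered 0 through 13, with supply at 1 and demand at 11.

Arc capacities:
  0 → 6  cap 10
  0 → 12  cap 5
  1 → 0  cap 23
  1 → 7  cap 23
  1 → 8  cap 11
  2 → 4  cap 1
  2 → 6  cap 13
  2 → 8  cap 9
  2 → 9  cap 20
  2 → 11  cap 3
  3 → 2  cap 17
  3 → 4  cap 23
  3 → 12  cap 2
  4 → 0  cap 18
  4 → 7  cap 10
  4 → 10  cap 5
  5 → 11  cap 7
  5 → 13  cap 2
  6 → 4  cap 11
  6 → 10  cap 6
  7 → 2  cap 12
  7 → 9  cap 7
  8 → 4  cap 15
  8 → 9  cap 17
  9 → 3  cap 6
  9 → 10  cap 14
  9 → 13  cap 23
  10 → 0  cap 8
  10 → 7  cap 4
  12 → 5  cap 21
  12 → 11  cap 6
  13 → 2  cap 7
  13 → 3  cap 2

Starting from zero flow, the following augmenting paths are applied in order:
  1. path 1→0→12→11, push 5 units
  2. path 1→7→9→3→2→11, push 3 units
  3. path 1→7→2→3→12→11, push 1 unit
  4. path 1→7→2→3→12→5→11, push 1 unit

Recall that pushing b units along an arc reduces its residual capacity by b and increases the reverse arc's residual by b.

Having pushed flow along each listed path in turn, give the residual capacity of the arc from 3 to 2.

Residual capacity of (3,2): 16

after path 1 (1→0→12→11, push 5): res(3,2)=17
after path 2 (1→7→9→3→2→11, push 3): res(3,2)=14
after path 3 (1→7→2→3→12→11, push 1): res(3,2)=15
after path 4 (1→7→2→3→12→5→11, push 1): res(3,2)=16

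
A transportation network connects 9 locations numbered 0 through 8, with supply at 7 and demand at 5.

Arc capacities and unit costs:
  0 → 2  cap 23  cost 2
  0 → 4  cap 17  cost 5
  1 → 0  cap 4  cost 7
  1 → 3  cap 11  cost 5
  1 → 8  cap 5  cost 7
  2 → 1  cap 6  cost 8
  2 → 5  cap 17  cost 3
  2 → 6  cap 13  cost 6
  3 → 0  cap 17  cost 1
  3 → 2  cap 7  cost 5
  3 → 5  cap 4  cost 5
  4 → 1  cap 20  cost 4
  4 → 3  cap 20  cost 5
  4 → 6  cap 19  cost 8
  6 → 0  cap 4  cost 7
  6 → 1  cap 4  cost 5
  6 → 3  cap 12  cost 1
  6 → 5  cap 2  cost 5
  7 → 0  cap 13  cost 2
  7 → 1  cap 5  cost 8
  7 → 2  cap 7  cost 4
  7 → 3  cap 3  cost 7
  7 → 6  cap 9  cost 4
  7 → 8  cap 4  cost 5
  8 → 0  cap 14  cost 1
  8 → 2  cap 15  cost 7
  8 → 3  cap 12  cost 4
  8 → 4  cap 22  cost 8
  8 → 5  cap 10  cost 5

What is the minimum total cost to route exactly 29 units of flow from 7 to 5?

Minimum cost for 29 units: 257

shortest-cost path #1: 7→2→5 push 7 @ unit cost 7 (adds 49)
shortest-cost path #2: 7→0→2→5 push 10 @ unit cost 7 (adds 70)
shortest-cost path #3: 7→6→5 push 2 @ unit cost 9 (adds 18)
shortest-cost path #4: 7→8→5 push 4 @ unit cost 10 (adds 40)
shortest-cost path #5: 7→6→3→5 push 4 @ unit cost 10 (adds 40)
shortest-cost path #6: 7→1→8→5 push 2 @ unit cost 20 (adds 40)
total cost = 257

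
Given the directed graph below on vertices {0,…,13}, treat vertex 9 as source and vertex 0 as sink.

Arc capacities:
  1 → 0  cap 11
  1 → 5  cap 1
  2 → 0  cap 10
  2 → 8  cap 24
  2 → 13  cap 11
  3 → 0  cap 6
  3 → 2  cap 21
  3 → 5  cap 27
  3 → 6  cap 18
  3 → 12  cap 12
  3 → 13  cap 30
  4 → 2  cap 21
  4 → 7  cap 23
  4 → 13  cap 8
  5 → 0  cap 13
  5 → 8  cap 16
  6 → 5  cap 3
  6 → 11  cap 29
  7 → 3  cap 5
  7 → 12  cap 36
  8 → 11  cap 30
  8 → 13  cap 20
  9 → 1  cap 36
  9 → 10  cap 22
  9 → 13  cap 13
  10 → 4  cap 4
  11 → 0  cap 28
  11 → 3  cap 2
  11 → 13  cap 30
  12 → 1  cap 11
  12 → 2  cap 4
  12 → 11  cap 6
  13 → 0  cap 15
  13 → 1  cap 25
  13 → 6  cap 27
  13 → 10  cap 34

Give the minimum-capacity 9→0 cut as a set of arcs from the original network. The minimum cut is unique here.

augment #1: 9→1→0 push 11
augment #2: 9→13→0 push 13
augment #3: 9→1→5→0 push 1
augment #4: 9→10→4→2→0 push 4
max flow = 29; residual-reachable set from 9 gives S-side
cut edges (S→T): {(1,0), (1,5), (9,13), (10,4)} total cap 29

Min-cut arcs: {(1,0), (1,5), (9,13), (10,4)} (total capacity 29)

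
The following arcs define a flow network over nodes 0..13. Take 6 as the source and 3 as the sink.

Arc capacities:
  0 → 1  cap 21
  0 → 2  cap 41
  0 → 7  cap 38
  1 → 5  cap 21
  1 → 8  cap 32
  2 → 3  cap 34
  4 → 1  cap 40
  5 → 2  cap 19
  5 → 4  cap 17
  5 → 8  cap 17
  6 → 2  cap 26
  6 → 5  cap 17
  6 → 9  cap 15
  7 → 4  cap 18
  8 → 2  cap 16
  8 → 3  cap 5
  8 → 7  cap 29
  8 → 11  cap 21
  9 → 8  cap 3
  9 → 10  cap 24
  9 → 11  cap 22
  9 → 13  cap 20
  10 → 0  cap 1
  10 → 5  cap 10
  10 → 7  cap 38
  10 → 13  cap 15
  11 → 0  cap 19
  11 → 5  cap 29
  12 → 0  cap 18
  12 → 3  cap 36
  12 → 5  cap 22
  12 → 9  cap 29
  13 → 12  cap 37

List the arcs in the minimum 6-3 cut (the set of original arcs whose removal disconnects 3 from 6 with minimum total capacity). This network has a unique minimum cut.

Min-cut arcs: {(2,3), (6,9), (8,3)} (total capacity 54)

augment #1: 6→2→3 push 26
augment #2: 6→5→2→3 push 8
augment #3: 6→5→8→3 push 5
augment #4: 6→9→13→12→3 push 15
max flow = 54; residual-reachable set from 6 gives S-side
cut edges (S→T): {(2,3), (6,9), (8,3)} total cap 54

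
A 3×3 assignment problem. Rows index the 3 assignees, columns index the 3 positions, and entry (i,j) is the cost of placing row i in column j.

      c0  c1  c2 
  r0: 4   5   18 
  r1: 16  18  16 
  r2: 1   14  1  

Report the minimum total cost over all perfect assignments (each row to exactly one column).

one of 2 optimal assignments: row0→col1 (cost 5), row1→col0 (cost 16), row2→col2 (cost 1)
total = 5 + 16 + 1 = 22

Minimum assignment cost: 22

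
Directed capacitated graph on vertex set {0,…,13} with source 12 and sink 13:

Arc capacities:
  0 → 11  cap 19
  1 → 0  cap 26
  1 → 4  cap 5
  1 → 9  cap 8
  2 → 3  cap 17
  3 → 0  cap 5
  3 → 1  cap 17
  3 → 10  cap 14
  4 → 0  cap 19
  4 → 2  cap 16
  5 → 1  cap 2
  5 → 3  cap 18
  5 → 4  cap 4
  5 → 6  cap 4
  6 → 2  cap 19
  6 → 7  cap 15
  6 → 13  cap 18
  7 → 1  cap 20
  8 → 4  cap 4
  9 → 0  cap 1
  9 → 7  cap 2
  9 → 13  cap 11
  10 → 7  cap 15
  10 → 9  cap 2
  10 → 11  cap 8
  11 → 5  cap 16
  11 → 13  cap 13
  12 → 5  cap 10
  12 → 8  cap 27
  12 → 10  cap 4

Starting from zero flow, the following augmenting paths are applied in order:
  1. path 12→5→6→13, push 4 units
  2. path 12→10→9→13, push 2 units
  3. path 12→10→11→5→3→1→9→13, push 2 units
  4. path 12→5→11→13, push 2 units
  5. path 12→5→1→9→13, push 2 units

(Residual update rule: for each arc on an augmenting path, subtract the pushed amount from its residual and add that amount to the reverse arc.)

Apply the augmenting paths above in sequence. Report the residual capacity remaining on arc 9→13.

Residual capacity of (9,13): 5

after path 1 (12→5→6→13, push 4): res(9,13)=11
after path 2 (12→10→9→13, push 2): res(9,13)=9
after path 3 (12→10→11→5→3→1→9→13, push 2): res(9,13)=7
after path 4 (12→5→11→13, push 2): res(9,13)=7
after path 5 (12→5→1→9→13, push 2): res(9,13)=5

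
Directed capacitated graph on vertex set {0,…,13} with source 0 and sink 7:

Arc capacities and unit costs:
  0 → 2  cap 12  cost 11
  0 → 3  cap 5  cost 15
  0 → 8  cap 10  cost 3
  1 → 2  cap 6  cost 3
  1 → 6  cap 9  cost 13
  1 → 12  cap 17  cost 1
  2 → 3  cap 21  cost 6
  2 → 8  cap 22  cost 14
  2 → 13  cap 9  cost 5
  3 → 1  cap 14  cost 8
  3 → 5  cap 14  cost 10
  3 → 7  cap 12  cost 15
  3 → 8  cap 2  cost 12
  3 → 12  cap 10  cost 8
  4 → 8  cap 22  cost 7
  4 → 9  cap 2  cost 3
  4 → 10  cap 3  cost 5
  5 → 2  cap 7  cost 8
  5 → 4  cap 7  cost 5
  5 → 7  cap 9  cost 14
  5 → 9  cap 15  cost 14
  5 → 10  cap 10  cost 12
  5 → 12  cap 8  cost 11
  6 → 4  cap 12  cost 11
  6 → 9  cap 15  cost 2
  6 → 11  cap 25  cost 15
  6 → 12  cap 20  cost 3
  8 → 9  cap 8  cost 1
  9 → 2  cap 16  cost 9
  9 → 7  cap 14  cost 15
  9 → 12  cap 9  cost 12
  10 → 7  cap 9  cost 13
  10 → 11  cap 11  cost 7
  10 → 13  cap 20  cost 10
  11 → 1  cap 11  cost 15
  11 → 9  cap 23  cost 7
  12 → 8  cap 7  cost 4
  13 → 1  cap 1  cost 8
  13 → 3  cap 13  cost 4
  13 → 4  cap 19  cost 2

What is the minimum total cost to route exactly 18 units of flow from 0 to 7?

shortest-cost path #1: 0→8→9→7 push 8 @ unit cost 19 (adds 152)
shortest-cost path #2: 0→3→7 push 5 @ unit cost 30 (adds 150)
shortest-cost path #3: 0→2→3→7 push 5 @ unit cost 32 (adds 160)
total cost = 462

Minimum cost for 18 units: 462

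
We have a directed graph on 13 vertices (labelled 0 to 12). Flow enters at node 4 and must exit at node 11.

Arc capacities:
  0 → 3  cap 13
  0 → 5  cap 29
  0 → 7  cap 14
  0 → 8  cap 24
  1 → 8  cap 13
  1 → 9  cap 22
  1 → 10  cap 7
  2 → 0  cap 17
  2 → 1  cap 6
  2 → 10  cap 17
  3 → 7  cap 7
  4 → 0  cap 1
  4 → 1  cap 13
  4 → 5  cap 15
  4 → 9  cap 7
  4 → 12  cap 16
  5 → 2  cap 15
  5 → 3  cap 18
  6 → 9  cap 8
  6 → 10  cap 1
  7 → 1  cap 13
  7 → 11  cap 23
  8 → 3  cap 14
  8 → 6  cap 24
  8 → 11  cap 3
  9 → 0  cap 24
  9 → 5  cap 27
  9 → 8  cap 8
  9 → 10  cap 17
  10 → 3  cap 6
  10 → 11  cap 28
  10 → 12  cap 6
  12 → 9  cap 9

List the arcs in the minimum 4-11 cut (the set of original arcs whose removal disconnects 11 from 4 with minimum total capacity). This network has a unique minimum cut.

Min-cut arcs: {(4,0), (4,1), (4,5), (4,9), (12,9)} (total capacity 45)

augment #1: 4→0→7→11 push 1
augment #2: 4→1→8→11 push 3
augment #3: 4→1→10→11 push 7
augment #4: 4→9→10→11 push 7
augment #5: 4→1→9→10→11 push 3
augment #6: 4→5→2→10→11 push 11
augment #7: 4→5→3→7→11 push 4
augment #8: 4→12→9→0→7→11 push 9
max flow = 45; residual-reachable set from 4 gives S-side
cut edges (S→T): {(4,0), (4,1), (4,5), (4,9), (12,9)} total cap 45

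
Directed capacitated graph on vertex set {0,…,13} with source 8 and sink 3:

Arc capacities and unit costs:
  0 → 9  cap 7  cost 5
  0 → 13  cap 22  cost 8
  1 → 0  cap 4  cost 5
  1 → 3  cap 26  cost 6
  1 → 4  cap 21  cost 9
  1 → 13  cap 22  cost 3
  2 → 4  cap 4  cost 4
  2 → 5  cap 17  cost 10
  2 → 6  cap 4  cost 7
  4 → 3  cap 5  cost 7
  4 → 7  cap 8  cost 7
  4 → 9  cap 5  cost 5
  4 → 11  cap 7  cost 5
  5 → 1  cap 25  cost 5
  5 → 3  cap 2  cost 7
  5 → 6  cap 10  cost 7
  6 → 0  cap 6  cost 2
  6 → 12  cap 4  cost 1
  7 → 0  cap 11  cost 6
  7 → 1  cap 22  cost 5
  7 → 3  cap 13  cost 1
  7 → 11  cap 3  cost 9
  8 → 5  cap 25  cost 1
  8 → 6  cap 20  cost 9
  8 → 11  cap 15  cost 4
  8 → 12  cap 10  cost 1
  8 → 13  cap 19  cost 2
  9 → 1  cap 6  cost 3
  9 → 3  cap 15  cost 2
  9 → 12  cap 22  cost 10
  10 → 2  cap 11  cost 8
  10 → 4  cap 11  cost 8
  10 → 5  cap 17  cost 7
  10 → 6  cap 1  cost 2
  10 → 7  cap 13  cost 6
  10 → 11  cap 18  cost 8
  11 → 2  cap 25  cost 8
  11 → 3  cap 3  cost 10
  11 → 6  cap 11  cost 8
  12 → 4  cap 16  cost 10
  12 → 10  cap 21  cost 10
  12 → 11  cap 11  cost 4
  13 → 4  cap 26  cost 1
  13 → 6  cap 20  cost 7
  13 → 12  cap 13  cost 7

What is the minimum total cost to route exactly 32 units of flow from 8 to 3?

shortest-cost path #1: 8→5→3 push 2 @ unit cost 8 (adds 16)
shortest-cost path #2: 8→13→4→3 push 5 @ unit cost 10 (adds 50)
shortest-cost path #3: 8→13→4→9→3 push 5 @ unit cost 10 (adds 50)
shortest-cost path #4: 8→13→4→7→3 push 8 @ unit cost 11 (adds 88)
shortest-cost path #5: 8→5→1→3 push 12 @ unit cost 12 (adds 144)
total cost = 348

Minimum cost for 32 units: 348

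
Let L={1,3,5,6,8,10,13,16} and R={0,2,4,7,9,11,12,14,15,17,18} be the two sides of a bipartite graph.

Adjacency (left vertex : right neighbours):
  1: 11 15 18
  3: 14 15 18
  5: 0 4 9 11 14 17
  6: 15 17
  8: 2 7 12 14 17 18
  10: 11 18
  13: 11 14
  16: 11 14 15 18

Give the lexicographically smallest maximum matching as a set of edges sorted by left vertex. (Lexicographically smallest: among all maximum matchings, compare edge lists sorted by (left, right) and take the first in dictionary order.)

Lex-smallest maximum matching: {(1,11), (3,14), (5,0), (6,17), (8,2), (10,18), (16,15)}

|M| = 7 (so the lex-smallest maximum matching has 7 edges)
process left vertices in ascending order; for each, take the smallest-labelled available neighbour that still permits 7 edges overall, or leave it unmatched if none does
lex-smallest matching: {1-11, 3-14, 5-0, 6-17, 8-2, 10-18, 16-15}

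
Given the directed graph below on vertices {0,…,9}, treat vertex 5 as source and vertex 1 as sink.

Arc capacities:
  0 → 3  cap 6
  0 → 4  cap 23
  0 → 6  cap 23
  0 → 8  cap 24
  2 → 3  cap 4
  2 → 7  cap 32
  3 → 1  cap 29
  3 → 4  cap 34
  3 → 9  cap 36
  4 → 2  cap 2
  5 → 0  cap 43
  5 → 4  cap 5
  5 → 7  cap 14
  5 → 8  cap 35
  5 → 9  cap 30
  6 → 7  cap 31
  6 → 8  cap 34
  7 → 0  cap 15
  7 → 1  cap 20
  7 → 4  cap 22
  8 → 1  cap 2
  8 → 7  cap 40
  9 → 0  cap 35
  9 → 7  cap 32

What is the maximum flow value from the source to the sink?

augment #1: 5→7→1 bottleneck 14, total now 14
augment #2: 5→8→1 bottleneck 2, total now 16
augment #3: 5→0→3→1 bottleneck 6, total now 22
augment #4: 5→8→7→1 bottleneck 6, total now 28
augment #5: 5→4→2→3→1 bottleneck 2, total now 30

Maximum flow value: 30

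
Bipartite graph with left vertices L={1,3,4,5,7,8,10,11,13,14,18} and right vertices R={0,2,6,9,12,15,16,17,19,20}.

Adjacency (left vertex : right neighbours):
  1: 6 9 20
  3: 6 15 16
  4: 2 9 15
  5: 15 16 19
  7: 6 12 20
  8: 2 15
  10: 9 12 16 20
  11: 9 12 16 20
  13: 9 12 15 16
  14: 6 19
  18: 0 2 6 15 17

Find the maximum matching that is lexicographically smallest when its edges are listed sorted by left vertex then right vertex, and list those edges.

Lex-smallest maximum matching: {(1,6), (3,15), (4,2), (5,16), (7,12), (10,9), (11,20), (14,19), (18,0)}

|M| = 9 (so the lex-smallest maximum matching has 9 edges)
process left vertices in ascending order; for each, take the smallest-labelled available neighbour that still permits 9 edges overall, or leave it unmatched if none does
lex-smallest matching: {1-6, 3-15, 4-2, 5-16, 7-12, 10-9, 11-20, 14-19, 18-0}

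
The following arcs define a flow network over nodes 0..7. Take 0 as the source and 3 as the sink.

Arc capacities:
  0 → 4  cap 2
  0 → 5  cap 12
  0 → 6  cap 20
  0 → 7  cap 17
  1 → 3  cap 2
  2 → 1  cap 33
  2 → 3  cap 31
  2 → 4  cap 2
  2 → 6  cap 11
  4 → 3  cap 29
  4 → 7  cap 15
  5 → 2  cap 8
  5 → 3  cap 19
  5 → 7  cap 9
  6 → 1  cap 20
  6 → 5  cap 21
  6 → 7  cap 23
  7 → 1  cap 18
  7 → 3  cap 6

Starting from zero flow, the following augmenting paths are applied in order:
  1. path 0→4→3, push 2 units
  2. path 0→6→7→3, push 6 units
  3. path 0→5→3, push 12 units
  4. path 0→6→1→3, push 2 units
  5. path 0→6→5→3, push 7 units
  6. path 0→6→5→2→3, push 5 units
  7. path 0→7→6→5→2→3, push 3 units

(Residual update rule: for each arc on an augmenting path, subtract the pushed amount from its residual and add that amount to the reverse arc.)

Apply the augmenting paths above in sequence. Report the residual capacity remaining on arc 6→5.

after path 1 (0→4→3, push 2): res(6,5)=21
after path 2 (0→6→7→3, push 6): res(6,5)=21
after path 3 (0→5→3, push 12): res(6,5)=21
after path 4 (0→6→1→3, push 2): res(6,5)=21
after path 5 (0→6→5→3, push 7): res(6,5)=14
after path 6 (0→6→5→2→3, push 5): res(6,5)=9
after path 7 (0→7→6→5→2→3, push 3): res(6,5)=6

Residual capacity of (6,5): 6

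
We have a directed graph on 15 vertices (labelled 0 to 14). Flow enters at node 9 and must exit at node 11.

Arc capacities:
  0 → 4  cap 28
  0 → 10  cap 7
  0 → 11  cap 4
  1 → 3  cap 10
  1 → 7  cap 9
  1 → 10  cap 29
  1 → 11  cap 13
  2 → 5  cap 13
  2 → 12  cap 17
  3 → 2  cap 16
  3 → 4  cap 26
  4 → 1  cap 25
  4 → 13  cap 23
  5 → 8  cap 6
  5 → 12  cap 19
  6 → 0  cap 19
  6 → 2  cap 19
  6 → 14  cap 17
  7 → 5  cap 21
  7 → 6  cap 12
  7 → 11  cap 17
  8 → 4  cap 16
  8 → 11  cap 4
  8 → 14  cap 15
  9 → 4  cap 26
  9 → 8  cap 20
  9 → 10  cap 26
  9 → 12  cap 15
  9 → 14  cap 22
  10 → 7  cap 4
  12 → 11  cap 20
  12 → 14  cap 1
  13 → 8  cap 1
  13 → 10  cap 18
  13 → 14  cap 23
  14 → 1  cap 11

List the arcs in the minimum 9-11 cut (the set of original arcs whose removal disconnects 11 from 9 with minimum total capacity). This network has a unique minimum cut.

augment #1: 9→8→11 push 4
augment #2: 9→12→11 push 15
augment #3: 9→4→1→11 push 13
augment #4: 9→10→7→11 push 4
augment #5: 9→4→1→7→11 push 9
augment #6: 9→4→1→3→2→12→11 push 3
augment #7: 9→14→1→3→2→12→11 push 2
max flow = 50; residual-reachable set from 9 gives S-side
cut edges (S→T): {(1,7), (1,11), (8,11), (10,7), (12,11)} total cap 50

Min-cut arcs: {(1,7), (1,11), (8,11), (10,7), (12,11)} (total capacity 50)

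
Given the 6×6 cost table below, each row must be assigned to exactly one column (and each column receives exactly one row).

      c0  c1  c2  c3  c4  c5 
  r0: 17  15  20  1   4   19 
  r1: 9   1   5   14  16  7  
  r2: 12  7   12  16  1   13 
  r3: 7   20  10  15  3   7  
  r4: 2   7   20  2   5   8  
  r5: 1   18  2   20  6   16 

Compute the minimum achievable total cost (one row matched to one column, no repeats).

optimal assignment: row0→col3 (cost 1), row1→col1 (cost 1), row2→col4 (cost 1), row3→col5 (cost 7), row4→col0 (cost 2), row5→col2 (cost 2)
total = 1 + 1 + 1 + 7 + 2 + 2 = 14

Minimum assignment cost: 14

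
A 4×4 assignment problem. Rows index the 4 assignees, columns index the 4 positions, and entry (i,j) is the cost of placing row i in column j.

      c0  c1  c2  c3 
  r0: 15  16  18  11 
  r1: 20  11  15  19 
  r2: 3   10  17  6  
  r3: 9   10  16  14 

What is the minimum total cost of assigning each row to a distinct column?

Minimum assignment cost: 39

optimal assignment: row0→col3 (cost 11), row1→col2 (cost 15), row2→col0 (cost 3), row3→col1 (cost 10)
total = 11 + 15 + 3 + 10 = 39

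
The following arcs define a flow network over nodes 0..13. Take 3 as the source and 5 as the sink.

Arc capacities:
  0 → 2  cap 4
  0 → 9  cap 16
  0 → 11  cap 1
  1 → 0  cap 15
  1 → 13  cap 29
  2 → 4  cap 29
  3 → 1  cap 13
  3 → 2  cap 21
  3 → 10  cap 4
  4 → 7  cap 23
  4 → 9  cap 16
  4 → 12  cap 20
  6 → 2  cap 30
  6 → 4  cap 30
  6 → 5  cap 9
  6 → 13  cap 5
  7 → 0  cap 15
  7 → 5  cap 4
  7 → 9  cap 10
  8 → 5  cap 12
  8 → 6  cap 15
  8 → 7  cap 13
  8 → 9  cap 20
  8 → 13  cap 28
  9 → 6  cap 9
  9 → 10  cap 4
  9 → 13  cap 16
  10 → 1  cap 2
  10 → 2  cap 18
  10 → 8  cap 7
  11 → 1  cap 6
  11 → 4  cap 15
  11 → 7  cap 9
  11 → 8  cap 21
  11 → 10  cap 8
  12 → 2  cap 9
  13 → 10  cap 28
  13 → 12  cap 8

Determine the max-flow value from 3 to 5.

Maximum flow value: 21

augment #1: 3→10→8→5 bottleneck 4, total now 4
augment #2: 3→2→4→7→5 bottleneck 4, total now 8
augment #3: 3→1→0→9→6→5 bottleneck 9, total now 17
augment #4: 3→1→0→11→8→5 bottleneck 1, total now 18
augment #5: 3→1→13→10→8→5 bottleneck 3, total now 21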